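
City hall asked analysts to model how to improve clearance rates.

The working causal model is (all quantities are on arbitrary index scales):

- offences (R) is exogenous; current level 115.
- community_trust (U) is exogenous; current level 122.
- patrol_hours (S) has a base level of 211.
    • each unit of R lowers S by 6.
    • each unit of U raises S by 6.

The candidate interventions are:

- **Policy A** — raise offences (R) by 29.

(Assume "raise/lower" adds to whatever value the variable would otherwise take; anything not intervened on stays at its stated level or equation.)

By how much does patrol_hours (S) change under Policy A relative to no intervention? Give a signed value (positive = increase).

Baseline:
  R = 115
  U = 122
  S = 211 − 6·115 + 6·122 = 253
Policy A (R + 29):
  R = 115 + 29 = 144
  U = 122
  S = 211 − 6·144 + 6·122 = 79
Change in S: 79 − 253 = -174

-174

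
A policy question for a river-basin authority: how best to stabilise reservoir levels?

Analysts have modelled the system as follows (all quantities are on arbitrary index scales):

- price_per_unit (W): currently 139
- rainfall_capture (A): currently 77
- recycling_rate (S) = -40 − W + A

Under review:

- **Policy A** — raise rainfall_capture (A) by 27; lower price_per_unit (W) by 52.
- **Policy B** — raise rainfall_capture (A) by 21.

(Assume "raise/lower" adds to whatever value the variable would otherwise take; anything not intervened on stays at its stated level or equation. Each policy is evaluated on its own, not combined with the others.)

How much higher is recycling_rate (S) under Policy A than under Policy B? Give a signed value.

58

Policy A (A + 27, W − 52):
  W = 139 − 52 = 87
  A = 77 + 27 = 104
  S = -40 − 87 + 104 = -23
Policy B (A + 21):
  W = 139
  A = 77 + 21 = 98
  S = -40 − 139 + 98 = -81
S: -23 − (-81) = 58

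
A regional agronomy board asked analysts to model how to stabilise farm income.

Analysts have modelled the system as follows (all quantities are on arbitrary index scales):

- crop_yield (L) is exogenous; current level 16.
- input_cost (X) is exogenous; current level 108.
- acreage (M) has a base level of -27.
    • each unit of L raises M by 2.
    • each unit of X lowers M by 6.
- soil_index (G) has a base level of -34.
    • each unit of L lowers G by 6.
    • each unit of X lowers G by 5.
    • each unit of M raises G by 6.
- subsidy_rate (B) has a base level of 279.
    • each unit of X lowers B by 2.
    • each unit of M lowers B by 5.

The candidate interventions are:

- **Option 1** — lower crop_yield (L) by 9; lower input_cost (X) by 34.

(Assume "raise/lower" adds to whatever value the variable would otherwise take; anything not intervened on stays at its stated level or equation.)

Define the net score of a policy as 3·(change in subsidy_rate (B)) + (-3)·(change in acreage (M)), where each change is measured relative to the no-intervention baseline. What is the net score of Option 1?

Baseline:
  L = 16
  X = 108
  M = -27 + 2·16 − 6·108 = -643
  B = 279 − 2·108 − 5·(-643) = 3278
Option 1 (L − 9, X − 34):
  L = 16 − 9 = 7
  X = 108 − 34 = 74
  M = -27 + 2·7 − 6·74 = -457
  B = 279 − 2·74 − 5·(-457) = 2416
ΔB = 2416 − 3278 = -862; ΔM = -457 − (-643) = 186
Score = 3·(-862) + (-3)·186 = -3144

-3144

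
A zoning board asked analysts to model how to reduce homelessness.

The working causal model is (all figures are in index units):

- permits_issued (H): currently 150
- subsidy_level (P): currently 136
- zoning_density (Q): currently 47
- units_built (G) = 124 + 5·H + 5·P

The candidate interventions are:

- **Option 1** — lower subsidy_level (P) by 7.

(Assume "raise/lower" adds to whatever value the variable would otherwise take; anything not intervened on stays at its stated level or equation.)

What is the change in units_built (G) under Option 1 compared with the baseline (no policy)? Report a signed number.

Baseline:
  H = 150
  P = 136
  G = 124 + 5·150 + 5·136 = 1554
Option 1 (P − 7):
  H = 150
  P = 136 − 7 = 129
  G = 124 + 5·150 + 5·129 = 1519
Change in G: 1519 − 1554 = -35

-35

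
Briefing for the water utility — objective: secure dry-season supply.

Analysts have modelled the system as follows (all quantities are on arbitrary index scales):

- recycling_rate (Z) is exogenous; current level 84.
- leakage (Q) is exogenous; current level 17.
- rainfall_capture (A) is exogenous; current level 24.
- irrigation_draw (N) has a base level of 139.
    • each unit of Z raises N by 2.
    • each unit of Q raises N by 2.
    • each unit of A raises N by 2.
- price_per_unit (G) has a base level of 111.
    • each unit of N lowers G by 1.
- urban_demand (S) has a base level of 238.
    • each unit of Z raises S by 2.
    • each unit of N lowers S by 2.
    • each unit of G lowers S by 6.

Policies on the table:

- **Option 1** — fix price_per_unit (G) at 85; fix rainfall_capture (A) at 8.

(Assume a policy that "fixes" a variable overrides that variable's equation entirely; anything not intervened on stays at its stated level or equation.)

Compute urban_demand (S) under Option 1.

-818

Option 1 (G := 85, A := 8):
  Z = 84
  Q = 17
  A = 8
  N = 139 + 2·84 + 2·17 + 2·8 = 357
  G = 85
  S = 238 + 2·84 − 2·357 − 6·85 = -818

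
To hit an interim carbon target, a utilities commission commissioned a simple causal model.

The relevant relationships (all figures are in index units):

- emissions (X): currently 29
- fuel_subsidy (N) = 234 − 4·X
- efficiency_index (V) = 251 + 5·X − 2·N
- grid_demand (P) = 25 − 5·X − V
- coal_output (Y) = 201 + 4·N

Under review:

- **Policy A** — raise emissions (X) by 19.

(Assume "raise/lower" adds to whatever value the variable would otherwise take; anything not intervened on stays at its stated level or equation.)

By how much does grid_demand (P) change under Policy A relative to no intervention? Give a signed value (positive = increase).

-342

Baseline:
  X = 29
  N = 234 − 4·29 = 118
  V = 251 + 5·29 − 2·118 = 160
  P = 25 − 5·29 − 160 = -280
Policy A (X + 19):
  X = 29 + 19 = 48
  N = 234 − 4·48 = 42
  V = 251 + 5·48 − 2·42 = 407
  P = 25 − 5·48 − 407 = -622
Change in P: -622 − (-280) = -342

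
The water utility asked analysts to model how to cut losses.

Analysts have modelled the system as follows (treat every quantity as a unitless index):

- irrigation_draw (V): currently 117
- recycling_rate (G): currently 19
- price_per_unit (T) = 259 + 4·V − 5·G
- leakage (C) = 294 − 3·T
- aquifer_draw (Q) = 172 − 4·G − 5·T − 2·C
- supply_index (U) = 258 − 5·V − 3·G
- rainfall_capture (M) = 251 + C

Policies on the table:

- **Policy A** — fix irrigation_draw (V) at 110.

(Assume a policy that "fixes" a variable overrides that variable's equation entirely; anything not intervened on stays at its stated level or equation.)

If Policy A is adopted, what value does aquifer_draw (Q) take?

Policy A (V := 110):
  V = 110
  G = 19
  T = 259 + 4·110 − 5·19 = 604
  C = 294 − 3·604 = -1518
  Q = 172 − 4·19 − 5·604 − 2·(-1518) = 112

112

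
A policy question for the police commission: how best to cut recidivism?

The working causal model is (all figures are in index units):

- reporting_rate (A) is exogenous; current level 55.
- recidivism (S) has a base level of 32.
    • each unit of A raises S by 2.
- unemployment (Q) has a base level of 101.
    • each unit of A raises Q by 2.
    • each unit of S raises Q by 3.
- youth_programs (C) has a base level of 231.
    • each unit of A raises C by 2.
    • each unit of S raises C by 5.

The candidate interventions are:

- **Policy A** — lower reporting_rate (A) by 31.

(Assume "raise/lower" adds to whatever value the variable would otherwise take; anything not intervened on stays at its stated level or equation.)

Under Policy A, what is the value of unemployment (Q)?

Policy A (A − 31):
  A = 55 − 31 = 24
  S = 32 + 2·24 = 80
  Q = 101 + 2·24 + 3·80 = 389

389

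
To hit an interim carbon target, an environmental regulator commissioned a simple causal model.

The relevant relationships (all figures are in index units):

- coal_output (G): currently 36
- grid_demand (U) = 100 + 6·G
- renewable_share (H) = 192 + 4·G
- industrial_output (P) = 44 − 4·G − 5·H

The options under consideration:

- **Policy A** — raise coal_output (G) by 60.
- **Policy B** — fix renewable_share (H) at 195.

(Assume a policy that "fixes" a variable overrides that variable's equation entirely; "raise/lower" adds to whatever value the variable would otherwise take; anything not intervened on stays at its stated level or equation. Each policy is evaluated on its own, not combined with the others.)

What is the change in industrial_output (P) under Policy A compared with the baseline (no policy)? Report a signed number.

Baseline:
  G = 36
  H = 192 + 4·36 = 336
  P = 44 − 4·36 − 5·336 = -1780
Policy A (G + 60):
  G = 36 + 60 = 96
  H = 192 + 4·96 = 576
  P = 44 − 4·96 − 5·576 = -3220
Change in P: -3220 − (-1780) = -1440

-1440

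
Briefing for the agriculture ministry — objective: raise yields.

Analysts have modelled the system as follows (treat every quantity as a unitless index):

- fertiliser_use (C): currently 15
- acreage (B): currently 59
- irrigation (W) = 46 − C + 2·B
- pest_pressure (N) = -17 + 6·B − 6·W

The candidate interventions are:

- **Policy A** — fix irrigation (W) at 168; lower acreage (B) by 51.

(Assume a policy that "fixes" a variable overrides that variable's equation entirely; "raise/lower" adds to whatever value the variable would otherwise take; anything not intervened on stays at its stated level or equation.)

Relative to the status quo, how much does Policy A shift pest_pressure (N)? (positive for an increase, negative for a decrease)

-420

Baseline:
  C = 15
  B = 59
  W = 46 − 15 + 2·59 = 149
  N = -17 + 6·59 − 6·149 = -557
Policy A (W := 168, B − 51):
  C = 15
  B = 59 − 51 = 8
  W = 168
  N = -17 + 6·8 − 6·168 = -977
Change in N: -977 − (-557) = -420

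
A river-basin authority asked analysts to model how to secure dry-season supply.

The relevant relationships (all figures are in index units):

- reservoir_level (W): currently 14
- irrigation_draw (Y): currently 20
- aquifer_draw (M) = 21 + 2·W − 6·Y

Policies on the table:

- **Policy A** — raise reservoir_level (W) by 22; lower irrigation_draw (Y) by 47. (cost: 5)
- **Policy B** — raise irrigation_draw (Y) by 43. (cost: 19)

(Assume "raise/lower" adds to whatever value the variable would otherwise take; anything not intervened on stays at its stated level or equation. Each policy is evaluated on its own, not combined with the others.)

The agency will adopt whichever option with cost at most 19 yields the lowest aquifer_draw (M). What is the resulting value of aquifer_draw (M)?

Policy A (W + 22, Y − 47):
  W = 14 + 22 = 36
  Y = 20 − 47 = -27
  M = 21 + 2·36 − 6·(-27) = 255
Policy B (Y + 43):
  W = 14
  Y = 20 + 43 = 63
  M = 21 + 2·14 − 6·63 = -329
Comparing — Policy A: M=255, Policy B: M=-329. Lowest is -329 (Policy B).

-329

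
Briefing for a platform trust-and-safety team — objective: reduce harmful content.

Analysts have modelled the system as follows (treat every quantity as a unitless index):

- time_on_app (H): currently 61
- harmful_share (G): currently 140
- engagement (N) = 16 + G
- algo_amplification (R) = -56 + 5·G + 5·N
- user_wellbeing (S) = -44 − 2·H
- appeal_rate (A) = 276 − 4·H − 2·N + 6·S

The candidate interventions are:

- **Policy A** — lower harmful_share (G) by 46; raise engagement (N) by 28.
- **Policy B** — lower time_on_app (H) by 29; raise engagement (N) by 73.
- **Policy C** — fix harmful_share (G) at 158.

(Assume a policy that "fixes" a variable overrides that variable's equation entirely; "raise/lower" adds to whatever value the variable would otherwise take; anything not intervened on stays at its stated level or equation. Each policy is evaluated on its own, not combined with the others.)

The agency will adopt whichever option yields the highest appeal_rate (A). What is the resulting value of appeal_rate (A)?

-958

Policy A (G − 46, N + 28):
  H = 61
  G = 140 − 46 = 94
  N = 16 + 94 (+28 from intervention) = 138
  S = -44 − 2·61 = -166
  A = 276 − 4·61 − 2·138 + 6·(-166) = -1240
Policy B (H − 29, N + 73):
  H = 61 − 29 = 32
  G = 140
  N = 16 + 140 (+73 from intervention) = 229
  S = -44 − 2·32 = -108
  A = 276 − 4·32 − 2·229 + 6·(-108) = -958
Policy C (G := 158):
  H = 61
  G = 158
  N = 16 + 158 = 174
  S = -44 − 2·61 = -166
  A = 276 − 4·61 − 2·174 + 6·(-166) = -1312
Comparing — Policy A: A=-1240, Policy B: A=-958, Policy C: A=-1312. Highest is -958 (Policy B).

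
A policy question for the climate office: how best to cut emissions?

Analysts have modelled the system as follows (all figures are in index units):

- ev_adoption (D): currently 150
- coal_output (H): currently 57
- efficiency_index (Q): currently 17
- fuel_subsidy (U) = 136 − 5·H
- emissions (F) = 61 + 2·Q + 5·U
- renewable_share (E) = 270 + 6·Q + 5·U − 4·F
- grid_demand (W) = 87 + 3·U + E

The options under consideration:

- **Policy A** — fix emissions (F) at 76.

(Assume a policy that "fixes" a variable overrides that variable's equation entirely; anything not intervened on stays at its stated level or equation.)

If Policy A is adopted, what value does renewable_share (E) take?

-677

Policy A (F := 76):
  H = 57
  Q = 17
  U = 136 − 5·57 = -149
  F = 76
  E = 270 + 6·17 + 5·(-149) − 4·76 = -677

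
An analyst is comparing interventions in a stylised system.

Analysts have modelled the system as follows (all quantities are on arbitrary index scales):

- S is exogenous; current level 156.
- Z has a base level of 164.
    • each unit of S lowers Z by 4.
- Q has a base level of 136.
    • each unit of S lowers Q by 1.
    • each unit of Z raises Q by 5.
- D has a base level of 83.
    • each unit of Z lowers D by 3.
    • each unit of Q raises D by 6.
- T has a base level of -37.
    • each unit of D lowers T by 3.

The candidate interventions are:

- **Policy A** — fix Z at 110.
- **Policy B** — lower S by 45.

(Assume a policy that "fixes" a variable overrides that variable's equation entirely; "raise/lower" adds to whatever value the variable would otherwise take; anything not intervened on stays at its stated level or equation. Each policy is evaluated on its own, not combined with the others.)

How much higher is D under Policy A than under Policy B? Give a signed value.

Policy A (Z := 110):
  S = 156
  Z = 110
  Q = 136 − 156 + 5·110 = 530
  D = 83 − 3·110 + 6·530 = 2933
Policy B (S − 45):
  S = 156 − 45 = 111
  Z = 164 − 4·111 = -280
  Q = 136 − 111 + 5·(-280) = -1375
  D = 83 − 3·(-280) + 6·(-1375) = -7327
D: 2933 − (-7327) = 10260

10260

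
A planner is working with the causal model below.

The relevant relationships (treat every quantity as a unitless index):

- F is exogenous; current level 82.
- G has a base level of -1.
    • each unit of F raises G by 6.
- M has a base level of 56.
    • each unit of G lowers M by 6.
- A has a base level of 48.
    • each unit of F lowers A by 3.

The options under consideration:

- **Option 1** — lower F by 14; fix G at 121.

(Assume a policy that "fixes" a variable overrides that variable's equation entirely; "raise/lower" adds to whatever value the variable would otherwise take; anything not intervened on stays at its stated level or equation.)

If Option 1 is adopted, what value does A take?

Option 1 (F − 14, G := 121):
  F = 82 − 14 = 68
  A = 48 − 3·68 = -156

-156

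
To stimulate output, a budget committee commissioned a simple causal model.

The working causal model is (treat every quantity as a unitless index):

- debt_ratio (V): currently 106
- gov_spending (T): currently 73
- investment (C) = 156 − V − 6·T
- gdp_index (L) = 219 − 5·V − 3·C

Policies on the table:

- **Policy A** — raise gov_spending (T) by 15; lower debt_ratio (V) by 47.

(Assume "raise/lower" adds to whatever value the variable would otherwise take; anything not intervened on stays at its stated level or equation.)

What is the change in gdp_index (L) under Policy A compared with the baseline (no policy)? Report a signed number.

364

Baseline:
  V = 106
  T = 73
  C = 156 − 106 − 6·73 = -388
  L = 219 − 5·106 − 3·(-388) = 853
Policy A (T + 15, V − 47):
  V = 106 − 47 = 59
  T = 73 + 15 = 88
  C = 156 − 59 − 6·88 = -431
  L = 219 − 5·59 − 3·(-431) = 1217
Change in L: 1217 − 853 = 364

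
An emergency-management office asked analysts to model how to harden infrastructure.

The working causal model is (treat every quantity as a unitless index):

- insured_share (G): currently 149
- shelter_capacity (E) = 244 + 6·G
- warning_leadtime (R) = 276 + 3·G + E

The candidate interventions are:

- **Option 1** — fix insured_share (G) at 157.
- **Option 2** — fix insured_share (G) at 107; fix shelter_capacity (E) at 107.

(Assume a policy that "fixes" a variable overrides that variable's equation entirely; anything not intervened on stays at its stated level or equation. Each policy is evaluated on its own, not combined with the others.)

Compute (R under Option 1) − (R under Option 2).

Option 1 (G := 157):
  G = 157
  E = 244 + 6·157 = 1186
  R = 276 + 3·157 + 1186 = 1933
Option 2 (G := 107, E := 107):
  G = 107
  E = 107
  R = 276 + 3·107 + 107 = 704
R: 1933 − 704 = 1229

1229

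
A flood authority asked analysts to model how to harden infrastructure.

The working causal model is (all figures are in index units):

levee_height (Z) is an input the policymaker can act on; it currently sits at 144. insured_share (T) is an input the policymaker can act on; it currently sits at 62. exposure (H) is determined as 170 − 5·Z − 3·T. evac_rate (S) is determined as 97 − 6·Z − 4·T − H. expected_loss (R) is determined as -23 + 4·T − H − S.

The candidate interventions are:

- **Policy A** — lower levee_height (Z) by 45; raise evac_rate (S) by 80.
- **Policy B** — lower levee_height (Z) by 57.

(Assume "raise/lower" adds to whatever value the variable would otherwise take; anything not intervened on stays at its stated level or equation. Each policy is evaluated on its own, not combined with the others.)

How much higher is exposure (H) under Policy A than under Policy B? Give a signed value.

-60

Policy A (Z − 45, S + 80):
  Z = 144 − 45 = 99
  T = 62
  H = 170 − 5·99 − 3·62 = -511
Policy B (Z − 57):
  Z = 144 − 57 = 87
  T = 62
  H = 170 − 5·87 − 3·62 = -451
H: -511 − (-451) = -60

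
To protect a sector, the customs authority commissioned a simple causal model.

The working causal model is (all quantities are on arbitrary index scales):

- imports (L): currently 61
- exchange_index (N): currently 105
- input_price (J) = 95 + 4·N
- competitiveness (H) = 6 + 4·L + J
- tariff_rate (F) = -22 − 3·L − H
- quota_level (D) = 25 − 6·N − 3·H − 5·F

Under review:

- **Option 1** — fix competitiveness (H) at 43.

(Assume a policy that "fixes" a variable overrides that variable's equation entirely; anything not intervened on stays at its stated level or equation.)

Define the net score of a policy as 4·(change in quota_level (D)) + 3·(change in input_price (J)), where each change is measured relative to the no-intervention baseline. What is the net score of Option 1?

Baseline:
  L = 61
  N = 105
  J = 95 + 4·105 = 515
  H = 6 + 4·61 + 515 = 765
  F = -22 − 3·61 − 765 = -970
  D = 25 − 6·105 − 3·765 − 5·(-970) = 1950
Option 1 (H := 43):
  L = 61
  N = 105
  J = 95 + 4·105 = 515
  H = 43
  F = -22 − 3·61 − 43 = -248
  D = 25 − 6·105 − 3·43 − 5·(-248) = 506
ΔD = 506 − 1950 = -1444; ΔJ = 515 − 515 = 0
Score = 4·(-1444) + 3·0 = -5776

-5776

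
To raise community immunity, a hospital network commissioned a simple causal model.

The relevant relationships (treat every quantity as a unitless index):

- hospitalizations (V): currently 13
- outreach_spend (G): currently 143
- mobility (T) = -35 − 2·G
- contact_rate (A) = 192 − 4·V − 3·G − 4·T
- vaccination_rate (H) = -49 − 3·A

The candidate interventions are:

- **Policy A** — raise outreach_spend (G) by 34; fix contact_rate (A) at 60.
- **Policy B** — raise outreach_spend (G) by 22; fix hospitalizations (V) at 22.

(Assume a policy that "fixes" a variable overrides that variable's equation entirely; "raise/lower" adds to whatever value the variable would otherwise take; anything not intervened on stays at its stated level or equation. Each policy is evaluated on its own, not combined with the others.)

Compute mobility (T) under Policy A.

Policy A (G + 34, A := 60):
  G = 143 + 34 = 177
  T = -35 − 2·177 = -389

-389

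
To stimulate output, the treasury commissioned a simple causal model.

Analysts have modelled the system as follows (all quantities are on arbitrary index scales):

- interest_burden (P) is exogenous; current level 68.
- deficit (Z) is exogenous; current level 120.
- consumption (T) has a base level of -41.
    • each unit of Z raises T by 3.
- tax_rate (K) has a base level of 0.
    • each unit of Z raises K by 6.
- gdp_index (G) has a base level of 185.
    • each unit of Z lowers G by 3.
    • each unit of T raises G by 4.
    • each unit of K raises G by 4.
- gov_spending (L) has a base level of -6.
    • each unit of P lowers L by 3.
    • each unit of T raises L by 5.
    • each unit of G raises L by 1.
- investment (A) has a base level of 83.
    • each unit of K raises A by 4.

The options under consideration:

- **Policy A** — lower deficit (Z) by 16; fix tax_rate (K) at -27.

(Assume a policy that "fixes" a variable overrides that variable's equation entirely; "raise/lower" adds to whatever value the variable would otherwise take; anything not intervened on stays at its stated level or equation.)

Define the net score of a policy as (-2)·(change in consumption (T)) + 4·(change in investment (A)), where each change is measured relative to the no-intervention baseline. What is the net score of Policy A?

Baseline:
  Z = 120
  T = -41 + 3·120 = 319
  K = 0 + 6·120 = 720
  A = 83 + 4·720 = 2963
Policy A (Z − 16, K := -27):
  Z = 120 − 16 = 104
  T = -41 + 3·104 = 271
  K = -27
  A = 83 + 4·(-27) = -25
ΔT = 271 − 319 = -48; ΔA = -25 − 2963 = -2988
Score = (-2)·(-48) + 4·(-2988) = -11856

-11856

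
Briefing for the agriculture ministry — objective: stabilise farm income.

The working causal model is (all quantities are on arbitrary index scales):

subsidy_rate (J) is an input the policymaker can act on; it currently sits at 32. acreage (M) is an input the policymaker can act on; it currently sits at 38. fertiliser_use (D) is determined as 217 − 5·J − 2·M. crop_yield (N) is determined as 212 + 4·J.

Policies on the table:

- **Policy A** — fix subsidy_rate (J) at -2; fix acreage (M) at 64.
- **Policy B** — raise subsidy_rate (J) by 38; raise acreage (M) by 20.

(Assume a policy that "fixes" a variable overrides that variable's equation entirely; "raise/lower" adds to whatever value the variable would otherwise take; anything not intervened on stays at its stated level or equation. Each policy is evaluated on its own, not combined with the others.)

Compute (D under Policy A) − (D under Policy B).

348

Policy A (J := -2, M := 64):
  J = -2
  M = 64
  D = 217 − 5·(-2) − 2·64 = 99
Policy B (J + 38, M + 20):
  J = 32 + 38 = 70
  M = 38 + 20 = 58
  D = 217 − 5·70 − 2·58 = -249
D: 99 − (-249) = 348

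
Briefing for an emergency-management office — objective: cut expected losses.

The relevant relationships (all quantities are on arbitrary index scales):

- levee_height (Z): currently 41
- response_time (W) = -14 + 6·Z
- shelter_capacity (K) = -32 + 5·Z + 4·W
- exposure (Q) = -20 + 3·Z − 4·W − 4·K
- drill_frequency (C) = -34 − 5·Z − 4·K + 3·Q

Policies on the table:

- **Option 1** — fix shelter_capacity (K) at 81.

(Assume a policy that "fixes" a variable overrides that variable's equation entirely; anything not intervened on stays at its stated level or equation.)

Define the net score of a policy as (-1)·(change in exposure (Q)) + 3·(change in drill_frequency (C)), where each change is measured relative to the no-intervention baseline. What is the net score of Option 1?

44880

Baseline:
  Z = 41
  W = -14 + 6·41 = 232
  K = -32 + 5·41 + 4·232 = 1101
  Q = -20 + 3·41 − 4·232 − 4·1101 = -5229
  C = -34 − 5·41 − 4·1101 + 3·(-5229) = -20330
Option 1 (K := 81):
  Z = 41
  W = -14 + 6·41 = 232
  K = 81
  Q = -20 + 3·41 − 4·232 − 4·81 = -1149
  C = -34 − 5·41 − 4·81 + 3·(-1149) = -4010
ΔQ = -1149 − (-5229) = 4080; ΔC = -4010 − (-20330) = 16320
Score = (-1)·4080 + 3·16320 = 44880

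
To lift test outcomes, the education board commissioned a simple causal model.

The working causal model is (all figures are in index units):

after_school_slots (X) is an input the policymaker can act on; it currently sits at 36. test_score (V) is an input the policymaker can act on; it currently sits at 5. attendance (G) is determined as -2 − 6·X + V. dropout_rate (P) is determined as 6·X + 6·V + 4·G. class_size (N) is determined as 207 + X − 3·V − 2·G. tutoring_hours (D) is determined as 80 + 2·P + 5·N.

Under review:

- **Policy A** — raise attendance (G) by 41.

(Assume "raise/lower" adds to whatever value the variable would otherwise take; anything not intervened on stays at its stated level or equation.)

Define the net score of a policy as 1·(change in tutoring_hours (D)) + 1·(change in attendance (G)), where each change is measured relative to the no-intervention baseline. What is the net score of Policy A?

-41

Baseline:
  X = 36
  V = 5
  G = -2 − 6·36 + 5 = -213
  P = 0 + 6·36 + 6·5 + 4·(-213) = -606
  N = 207 + 36 − 3·5 − 2·(-213) = 654
  D = 80 + 2·(-606) + 5·654 = 2138
Policy A (G + 41):
  X = 36
  V = 5
  G = -2 − 6·36 + 5 (+41 from intervention) = -172
  P = 0 + 6·36 + 6·5 + 4·(-172) = -442
  N = 207 + 36 − 3·5 − 2·(-172) = 572
  D = 80 + 2·(-442) + 5·572 = 2056
ΔD = 2056 − 2138 = -82; ΔG = -172 − (-213) = 41
Score = 1·(-82) + 1·41 = -41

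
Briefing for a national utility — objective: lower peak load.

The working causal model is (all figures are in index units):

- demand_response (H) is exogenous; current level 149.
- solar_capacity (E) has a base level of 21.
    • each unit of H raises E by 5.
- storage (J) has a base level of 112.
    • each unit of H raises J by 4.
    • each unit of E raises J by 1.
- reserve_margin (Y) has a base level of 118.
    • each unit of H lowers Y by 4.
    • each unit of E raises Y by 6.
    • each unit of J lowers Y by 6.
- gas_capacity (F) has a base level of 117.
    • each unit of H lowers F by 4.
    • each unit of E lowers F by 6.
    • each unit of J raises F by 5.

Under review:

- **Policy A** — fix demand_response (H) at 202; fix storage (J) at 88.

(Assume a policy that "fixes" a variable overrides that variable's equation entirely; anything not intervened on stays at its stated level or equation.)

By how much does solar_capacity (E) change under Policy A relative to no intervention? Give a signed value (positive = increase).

Baseline:
  H = 149
  E = 21 + 5·149 = 766
Policy A (H := 202, J := 88):
  H = 202
  E = 21 + 5·202 = 1031
Change in E: 1031 − 766 = 265

265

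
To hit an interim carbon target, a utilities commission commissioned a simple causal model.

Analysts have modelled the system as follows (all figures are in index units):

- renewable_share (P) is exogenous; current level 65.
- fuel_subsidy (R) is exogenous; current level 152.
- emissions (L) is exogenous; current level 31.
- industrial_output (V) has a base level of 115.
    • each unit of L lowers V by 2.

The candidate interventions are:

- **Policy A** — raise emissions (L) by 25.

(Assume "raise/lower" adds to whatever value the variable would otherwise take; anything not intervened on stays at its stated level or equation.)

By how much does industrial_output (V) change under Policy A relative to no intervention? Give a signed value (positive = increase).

-50

Baseline:
  L = 31
  V = 115 − 2·31 = 53
Policy A (L + 25):
  L = 31 + 25 = 56
  V = 115 − 2·56 = 3
Change in V: 3 − 53 = -50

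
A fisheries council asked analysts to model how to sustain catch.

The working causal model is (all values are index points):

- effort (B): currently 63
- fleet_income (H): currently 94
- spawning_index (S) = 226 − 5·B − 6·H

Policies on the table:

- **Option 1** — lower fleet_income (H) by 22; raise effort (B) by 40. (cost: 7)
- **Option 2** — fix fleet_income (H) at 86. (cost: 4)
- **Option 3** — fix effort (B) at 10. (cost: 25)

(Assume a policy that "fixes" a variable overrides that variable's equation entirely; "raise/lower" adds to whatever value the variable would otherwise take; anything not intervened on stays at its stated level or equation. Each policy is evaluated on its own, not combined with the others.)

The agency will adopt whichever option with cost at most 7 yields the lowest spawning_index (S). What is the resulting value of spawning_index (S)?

Option 1 (H − 22, B + 40):
  B = 63 + 40 = 103
  H = 94 − 22 = 72
  S = 226 − 5·103 − 6·72 = -721
Option 2 (H := 86):
  B = 63
  H = 86
  S = 226 − 5·63 − 6·86 = -605
Comparing — Option 1: S=-721, Option 2: S=-605. Lowest is -721 (Option 1).

-721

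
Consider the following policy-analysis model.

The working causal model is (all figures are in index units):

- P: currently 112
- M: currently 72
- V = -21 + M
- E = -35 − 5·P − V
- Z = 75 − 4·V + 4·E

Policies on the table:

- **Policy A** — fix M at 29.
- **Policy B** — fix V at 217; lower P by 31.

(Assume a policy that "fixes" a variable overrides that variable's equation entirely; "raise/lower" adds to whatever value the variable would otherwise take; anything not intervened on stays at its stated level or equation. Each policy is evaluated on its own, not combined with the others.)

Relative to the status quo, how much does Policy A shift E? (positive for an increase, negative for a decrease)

43

Baseline:
  P = 112
  M = 72
  V = -21 + 72 = 51
  E = -35 − 5·112 − 51 = -646
Policy A (M := 29):
  P = 112
  M = 29
  V = -21 + 29 = 8
  E = -35 − 5·112 − 8 = -603
Change in E: -603 − (-646) = 43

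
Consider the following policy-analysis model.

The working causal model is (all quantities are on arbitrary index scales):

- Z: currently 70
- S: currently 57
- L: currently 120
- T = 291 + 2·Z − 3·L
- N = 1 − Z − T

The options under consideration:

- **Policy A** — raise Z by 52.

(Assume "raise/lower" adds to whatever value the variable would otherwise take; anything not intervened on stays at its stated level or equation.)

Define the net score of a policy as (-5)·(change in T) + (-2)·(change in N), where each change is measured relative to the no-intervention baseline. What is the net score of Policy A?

Baseline:
  Z = 70
  L = 120
  T = 291 + 2·70 − 3·120 = 71
  N = 1 − 70 − 71 = -140
Policy A (Z + 52):
  Z = 70 + 52 = 122
  L = 120
  T = 291 + 2·122 − 3·120 = 175
  N = 1 − 122 − 175 = -296
ΔT = 175 − 71 = 104; ΔN = -296 − (-140) = -156
Score = (-5)·104 + (-2)·(-156) = -208

-208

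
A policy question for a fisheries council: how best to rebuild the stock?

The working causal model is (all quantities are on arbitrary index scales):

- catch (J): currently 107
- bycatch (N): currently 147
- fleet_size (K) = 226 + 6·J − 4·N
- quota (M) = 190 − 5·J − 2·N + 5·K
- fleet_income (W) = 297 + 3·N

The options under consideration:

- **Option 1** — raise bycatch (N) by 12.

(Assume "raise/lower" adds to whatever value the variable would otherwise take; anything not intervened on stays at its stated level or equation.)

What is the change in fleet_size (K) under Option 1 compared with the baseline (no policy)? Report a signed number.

-48

Baseline:
  J = 107
  N = 147
  K = 226 + 6·107 − 4·147 = 280
Option 1 (N + 12):
  J = 107
  N = 147 + 12 = 159
  K = 226 + 6·107 − 4·159 = 232
Change in K: 232 − 280 = -48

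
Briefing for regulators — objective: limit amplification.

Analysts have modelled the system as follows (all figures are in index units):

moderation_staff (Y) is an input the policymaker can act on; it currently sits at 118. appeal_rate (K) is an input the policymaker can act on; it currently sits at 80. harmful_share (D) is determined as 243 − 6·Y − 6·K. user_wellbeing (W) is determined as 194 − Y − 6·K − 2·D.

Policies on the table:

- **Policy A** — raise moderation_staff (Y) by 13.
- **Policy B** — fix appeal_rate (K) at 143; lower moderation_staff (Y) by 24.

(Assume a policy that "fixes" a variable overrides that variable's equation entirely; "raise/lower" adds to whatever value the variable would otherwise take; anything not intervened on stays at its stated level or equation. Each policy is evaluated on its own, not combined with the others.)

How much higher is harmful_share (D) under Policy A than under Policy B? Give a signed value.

156

Policy A (Y + 13):
  Y = 118 + 13 = 131
  K = 80
  D = 243 − 6·131 − 6·80 = -1023
Policy B (K := 143, Y − 24):
  Y = 118 − 24 = 94
  K = 143
  D = 243 − 6·94 − 6·143 = -1179
D: -1023 − (-1179) = 156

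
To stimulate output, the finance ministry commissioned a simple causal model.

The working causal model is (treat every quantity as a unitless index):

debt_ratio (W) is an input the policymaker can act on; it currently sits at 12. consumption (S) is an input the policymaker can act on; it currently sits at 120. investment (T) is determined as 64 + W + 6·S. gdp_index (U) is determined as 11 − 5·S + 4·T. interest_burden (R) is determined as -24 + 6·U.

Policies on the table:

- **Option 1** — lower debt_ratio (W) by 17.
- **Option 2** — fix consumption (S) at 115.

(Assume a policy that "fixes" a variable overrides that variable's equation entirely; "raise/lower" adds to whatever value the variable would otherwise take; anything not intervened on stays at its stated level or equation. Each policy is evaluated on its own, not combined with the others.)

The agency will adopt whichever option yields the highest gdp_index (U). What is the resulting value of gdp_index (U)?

Option 1 (W − 17):
  W = 12 − 17 = -5
  S = 120
  T = 64 + (-5) + 6·120 = 779
  U = 11 − 5·120 + 4·779 = 2527
Option 2 (S := 115):
  W = 12
  S = 115
  T = 64 + 12 + 6·115 = 766
  U = 11 − 5·115 + 4·766 = 2500
Comparing — Option 1: U=2527, Option 2: U=2500. Highest is 2527 (Option 1).

2527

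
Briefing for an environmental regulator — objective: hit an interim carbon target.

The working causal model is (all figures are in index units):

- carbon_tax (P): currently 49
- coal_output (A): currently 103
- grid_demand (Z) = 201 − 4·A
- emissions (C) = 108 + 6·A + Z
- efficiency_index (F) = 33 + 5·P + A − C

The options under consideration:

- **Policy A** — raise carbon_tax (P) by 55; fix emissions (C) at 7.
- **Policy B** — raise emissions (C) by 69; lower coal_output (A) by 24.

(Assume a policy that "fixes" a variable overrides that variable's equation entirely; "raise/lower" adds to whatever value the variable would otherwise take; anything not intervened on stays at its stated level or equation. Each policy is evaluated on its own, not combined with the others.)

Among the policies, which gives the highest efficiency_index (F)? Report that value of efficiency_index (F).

649

Policy A (P + 55, C := 7):
  P = 49 + 55 = 104
  A = 103
  Z = 201 − 4·103 = -211
  C = 7
  F = 33 + 5·104 + 103 − 7 = 649
Policy B (C + 69, A − 24):
  P = 49
  A = 103 − 24 = 79
  Z = 201 − 4·79 = -115
  C = 108 + 6·79 + (-115) (+69 from intervention) = 536
  F = 33 + 5·49 + 79 − 536 = -179
Comparing — Policy A: F=649, Policy B: F=-179. Highest is 649 (Policy A).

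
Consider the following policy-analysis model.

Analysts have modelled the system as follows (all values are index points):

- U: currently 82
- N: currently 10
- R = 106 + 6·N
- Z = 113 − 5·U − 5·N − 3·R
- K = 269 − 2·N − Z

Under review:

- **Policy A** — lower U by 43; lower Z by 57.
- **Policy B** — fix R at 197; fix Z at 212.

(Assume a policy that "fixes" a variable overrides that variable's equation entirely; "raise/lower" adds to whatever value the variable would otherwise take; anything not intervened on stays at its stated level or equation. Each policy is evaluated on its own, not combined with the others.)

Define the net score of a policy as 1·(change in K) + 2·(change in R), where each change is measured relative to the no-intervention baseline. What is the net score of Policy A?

Baseline:
  U = 82
  N = 10
  R = 106 + 6·10 = 166
  Z = 113 − 5·82 − 5·10 − 3·166 = -845
  K = 269 − 2·10 − (-845) = 1094
Policy A (U − 43, Z − 57):
  U = 82 − 43 = 39
  N = 10
  R = 106 + 6·10 = 166
  Z = 113 − 5·39 − 5·10 − 3·166 (−57 from intervention) = -687
  K = 269 − 2·10 − (-687) = 936
ΔK = 936 − 1094 = -158; ΔR = 166 − 166 = 0
Score = 1·(-158) + 2·0 = -158

-158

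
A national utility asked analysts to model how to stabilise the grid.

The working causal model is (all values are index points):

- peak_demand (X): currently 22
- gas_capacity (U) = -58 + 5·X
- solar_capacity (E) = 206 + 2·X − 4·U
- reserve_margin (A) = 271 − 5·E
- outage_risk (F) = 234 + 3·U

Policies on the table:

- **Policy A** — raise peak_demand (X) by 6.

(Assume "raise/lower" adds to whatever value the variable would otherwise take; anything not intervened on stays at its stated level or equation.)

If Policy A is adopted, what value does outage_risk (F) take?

480

Policy A (X + 6):
  X = 22 + 6 = 28
  U = -58 + 5·28 = 82
  F = 234 + 3·82 = 480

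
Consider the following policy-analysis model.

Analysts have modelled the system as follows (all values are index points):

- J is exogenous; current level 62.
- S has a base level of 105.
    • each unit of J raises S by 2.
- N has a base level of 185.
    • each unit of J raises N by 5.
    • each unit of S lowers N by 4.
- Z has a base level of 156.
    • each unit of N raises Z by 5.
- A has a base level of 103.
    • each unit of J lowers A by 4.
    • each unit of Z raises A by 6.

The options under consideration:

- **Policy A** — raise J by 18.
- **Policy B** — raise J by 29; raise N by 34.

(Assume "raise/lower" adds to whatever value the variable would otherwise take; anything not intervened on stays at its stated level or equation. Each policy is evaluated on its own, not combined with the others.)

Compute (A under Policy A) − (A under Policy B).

14

Policy A (J + 18):
  J = 62 + 18 = 80
  S = 105 + 2·80 = 265
  N = 185 + 5·80 − 4·265 = -475
  Z = 156 + 5·(-475) = -2219
  A = 103 − 4·80 + 6·(-2219) = -13531
Policy B (J + 29, N + 34):
  J = 62 + 29 = 91
  S = 105 + 2·91 = 287
  N = 185 + 5·91 − 4·287 (+34 from intervention) = -474
  Z = 156 + 5·(-474) = -2214
  A = 103 − 4·91 + 6·(-2214) = -13545
A: -13531 − (-13545) = 14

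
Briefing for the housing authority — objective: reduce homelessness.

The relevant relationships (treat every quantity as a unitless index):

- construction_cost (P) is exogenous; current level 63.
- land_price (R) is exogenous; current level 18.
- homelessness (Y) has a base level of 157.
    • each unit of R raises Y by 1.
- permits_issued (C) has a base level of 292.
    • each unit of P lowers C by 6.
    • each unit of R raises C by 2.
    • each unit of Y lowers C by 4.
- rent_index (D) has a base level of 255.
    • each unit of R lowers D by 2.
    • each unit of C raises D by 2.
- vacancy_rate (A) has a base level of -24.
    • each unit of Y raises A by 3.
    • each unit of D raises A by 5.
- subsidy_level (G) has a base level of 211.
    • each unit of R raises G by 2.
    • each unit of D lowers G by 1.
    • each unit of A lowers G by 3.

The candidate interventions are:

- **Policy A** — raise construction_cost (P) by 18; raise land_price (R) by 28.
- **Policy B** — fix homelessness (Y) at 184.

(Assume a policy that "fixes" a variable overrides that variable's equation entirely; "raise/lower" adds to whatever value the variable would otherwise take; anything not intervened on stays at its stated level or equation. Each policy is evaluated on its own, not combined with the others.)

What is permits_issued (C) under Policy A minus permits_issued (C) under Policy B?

-128

Policy A (P + 18, R + 28):
  P = 63 + 18 = 81
  R = 18 + 28 = 46
  Y = 157 + 46 = 203
  C = 292 − 6·81 + 2·46 − 4·203 = -914
Policy B (Y := 184):
  P = 63
  R = 18
  Y = 184
  C = 292 − 6·63 + 2·18 − 4·184 = -786
C: -914 − (-786) = -128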